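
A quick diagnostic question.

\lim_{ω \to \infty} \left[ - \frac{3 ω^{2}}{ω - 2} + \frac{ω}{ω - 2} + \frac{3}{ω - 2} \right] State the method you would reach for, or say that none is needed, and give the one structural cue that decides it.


Diagnosis: dominant-term comparison — as ω grows, only the highest-degree terms matter — compare leading terms and read the limit off. l'Hôpital's at-infinity variant applies to the expression viewed as a single quotient; the leading-term comparison is the direct route.


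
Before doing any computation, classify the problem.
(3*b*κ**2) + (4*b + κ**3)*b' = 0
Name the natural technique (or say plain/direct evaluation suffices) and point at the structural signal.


Method: the exact-equation method — take the mixed partials of 3*b*κ**2 and 4*b + κ**3: they are equal, which certifies an exact differential.


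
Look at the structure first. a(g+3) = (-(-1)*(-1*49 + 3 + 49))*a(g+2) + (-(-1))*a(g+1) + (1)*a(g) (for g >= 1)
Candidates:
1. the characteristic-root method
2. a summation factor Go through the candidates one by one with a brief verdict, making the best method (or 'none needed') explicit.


Method: the characteristic-root method — linear, homogeneous, constant coefficients: solutions of the form r^g exist — find the roots of the characteristic polynomial.
- the characteristic-root method — a fit — the right tool for this form.
- a summation factor: a summation factor telescopes one-step recursions; this one carries higher-order memory.


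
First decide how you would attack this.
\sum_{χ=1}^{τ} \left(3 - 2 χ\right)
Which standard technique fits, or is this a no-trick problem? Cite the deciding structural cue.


Method: no special technique — this is bookkeeping, not technique: standard formulas for sums of constant-multiple powers of χ apply termwise.


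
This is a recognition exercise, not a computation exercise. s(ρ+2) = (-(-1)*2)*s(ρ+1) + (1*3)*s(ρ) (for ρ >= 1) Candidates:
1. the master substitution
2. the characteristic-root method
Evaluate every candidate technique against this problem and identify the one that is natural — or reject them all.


Verdict: the characteristic-root method — shift-invariance with fixed coefficients calls for exponential trials; the characteristic polynomial finds every r^ρ.
- the master substitution: no fixed divisor shrinks the index between calls.
- the characteristic-root method — a fit — the right tool for this form.


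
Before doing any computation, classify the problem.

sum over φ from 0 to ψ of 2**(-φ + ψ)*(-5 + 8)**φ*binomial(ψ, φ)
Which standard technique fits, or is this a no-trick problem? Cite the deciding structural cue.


Technique: the binomial theorem — terms weighting binomial(ψ, φ) against matched powers of (-5 + 8) and 2 reassemble into ((-5 + 8) + 2)^ψ by the binomial theorem.


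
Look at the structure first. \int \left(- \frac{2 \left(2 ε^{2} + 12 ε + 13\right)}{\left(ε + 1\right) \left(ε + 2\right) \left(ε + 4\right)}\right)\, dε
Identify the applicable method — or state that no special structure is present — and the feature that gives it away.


Technique: partial fractions — the bottom factors while the top stays lower-degree — split into simple fractions and integrate piece by piece.


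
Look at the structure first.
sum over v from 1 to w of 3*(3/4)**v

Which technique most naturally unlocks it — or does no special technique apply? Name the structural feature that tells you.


Technique: the geometric series formula — each summand is the previous one scaled by 3/4; that constant multiplier is itself the geometric structure.


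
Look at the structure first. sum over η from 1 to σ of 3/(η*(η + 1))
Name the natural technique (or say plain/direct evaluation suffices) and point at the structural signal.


Best approach: telescoping — 3/(η*(η + 1)) decomposes into shift-paired simple fractions; the series telescopes to finitely many boundary pieces.


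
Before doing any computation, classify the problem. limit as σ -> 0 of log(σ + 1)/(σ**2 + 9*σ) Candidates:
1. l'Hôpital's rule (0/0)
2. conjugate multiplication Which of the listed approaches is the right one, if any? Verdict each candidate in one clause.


Verdict: l'Hôpital's rule (0/0) — plug in 0: top and bottom both hit zero, so differentiate each and retry. Expanding numerator and denominator to first order gives the same value — the rule automates exactly that.
- l'Hôpital's rule (0/0) — a fit — the right tool for this form.
- conjugate multiplication: no divergent radical difference is present for a conjugate pair to cancel.


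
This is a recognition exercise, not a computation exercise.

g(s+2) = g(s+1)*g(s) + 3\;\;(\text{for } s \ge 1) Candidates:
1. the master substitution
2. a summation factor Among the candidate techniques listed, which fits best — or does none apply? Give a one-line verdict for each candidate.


Best approach: no special technique — a nonlinear dependence on earlier terms breaks linearity, and with it every superposition-based closed form.
- the master substitution — the recursion shifts the index rather than dividing it.
- a summation factor — the recursion is nonlinear — outside the first-order linear family a summation factor addresses.


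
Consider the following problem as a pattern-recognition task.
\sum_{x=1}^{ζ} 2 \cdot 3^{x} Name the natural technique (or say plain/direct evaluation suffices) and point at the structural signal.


Best approach: the geometric series formula — each term is 3 times the previous one, so the geometric-series formula applies directly.


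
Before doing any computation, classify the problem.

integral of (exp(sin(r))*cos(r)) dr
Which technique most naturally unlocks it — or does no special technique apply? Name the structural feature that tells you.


Technique: u-substitution — read it as f(sin(r)) times a constant multiple of d(sin(r)): one substitution, u = sin(r), finishes it.


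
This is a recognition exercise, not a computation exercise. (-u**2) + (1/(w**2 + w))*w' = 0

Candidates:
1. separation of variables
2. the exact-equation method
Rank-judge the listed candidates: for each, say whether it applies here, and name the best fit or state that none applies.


Diagnosis: separation of variables — solved for the derivative, the right side factors as u**2 times w**2 + w — all u-dependence separates from all w-dependence. A Bernoulli rewrite would carry it as the equation stands — separating the variables needs no rearrangement either.
- separation of variables: a fit — the right tool for this form.
- the exact-equation method — any potential here is of the trivial single-variable kind; the exact method earns its name only with genuine cross terms.


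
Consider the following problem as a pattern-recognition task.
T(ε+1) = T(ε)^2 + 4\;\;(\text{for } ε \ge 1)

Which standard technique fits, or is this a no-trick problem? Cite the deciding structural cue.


Technique: no special technique — the unknown enters the rule nonlinearly, not as a weighted sum — no linear method is even well-posed.


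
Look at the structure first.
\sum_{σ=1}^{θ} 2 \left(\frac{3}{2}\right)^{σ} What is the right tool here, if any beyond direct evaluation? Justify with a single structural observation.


Method: the geometric series formula — consecutive terms stand in a fixed index-free ratio — the geometric sum formula closes it.


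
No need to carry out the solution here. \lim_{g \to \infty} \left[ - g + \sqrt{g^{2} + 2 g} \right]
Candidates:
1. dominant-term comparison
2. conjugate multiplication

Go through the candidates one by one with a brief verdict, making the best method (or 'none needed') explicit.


Method: conjugate multiplication — an infinity-minus-infinity difference with a surviving radical — multiply by the conjugate to cancel the divergence.
- dominant-term comparison: no ranking of term growth rates resolves the limit here.
- conjugate multiplication — yes — fits the structure here.


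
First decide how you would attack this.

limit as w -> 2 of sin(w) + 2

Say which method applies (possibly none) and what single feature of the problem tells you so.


Method: no special technique — the expression is continuous at 2 — substitute and evaluate; no indeterminate form appears.


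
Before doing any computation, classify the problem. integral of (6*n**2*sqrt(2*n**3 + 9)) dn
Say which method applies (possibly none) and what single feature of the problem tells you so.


Diagnosis: u-substitution — gathered as a product, the integrand carries the factor 6*n**2 — up to a constant, the derivative of the inner expression 2*n**3 + 9 — so u = 2*n**3 + 9 collapses the integral.


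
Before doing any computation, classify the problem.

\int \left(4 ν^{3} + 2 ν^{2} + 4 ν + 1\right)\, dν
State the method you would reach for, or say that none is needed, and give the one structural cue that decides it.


Method: no special technique — every term is a constant multiple of a power of ν; term-wise power-rule integration needs no preliminary transformation.


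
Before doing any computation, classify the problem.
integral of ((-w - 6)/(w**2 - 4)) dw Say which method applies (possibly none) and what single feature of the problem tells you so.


Method: partial fractions — each factor of w**2 - 4 owns one elementary piece of the integrand — separate them and integrate piecewise.


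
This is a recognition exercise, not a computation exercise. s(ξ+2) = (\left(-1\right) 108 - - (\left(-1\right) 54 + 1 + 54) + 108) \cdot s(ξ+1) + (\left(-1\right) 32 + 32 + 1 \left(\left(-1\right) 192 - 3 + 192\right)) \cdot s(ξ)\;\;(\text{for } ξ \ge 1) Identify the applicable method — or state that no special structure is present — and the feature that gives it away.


Diagnosis: the characteristic-root method — because shifting ξ leaves the equation's coefficients unchanged, exponential trials reduce it to algebra.


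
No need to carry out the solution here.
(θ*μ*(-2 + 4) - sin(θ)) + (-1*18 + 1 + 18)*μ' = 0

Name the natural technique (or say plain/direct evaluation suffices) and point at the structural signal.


Diagnosis: a linear integrating factor — the unknown enters only to the first power against a nonzero forcing term — the integrating-factor template applies directly.


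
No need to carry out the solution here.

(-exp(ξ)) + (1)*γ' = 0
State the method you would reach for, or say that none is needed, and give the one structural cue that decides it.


Method: no special technique — solved for the derivative, γ never appears on the right — this is a direct integration in ξ, not a differential-equations problem at heart.


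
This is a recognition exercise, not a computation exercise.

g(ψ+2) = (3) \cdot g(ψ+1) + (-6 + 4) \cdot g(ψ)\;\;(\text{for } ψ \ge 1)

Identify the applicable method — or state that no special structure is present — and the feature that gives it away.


Technique: the characteristic-root method — no index-dependence in the weights and nothing inhomogeneous: classic characteristic-equation setup.


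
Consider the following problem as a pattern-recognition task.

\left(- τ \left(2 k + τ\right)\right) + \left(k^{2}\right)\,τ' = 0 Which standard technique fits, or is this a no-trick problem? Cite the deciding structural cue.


Method: the homogeneous substitution — the slope's numerator and denominator share total degree; set v = τ/k and the equation drops to separable form. A Bernoulli rewrite works here as the equation stands — the homogeneous substitution is the more immediate reading.


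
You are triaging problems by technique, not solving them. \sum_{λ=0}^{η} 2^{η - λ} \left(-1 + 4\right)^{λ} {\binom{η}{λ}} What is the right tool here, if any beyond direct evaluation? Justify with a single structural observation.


Technique: the binomial theorem — the binomial coefficients weight matched powers of (-1 + 4) and 2, which is exactly the expansion of a binomial power.


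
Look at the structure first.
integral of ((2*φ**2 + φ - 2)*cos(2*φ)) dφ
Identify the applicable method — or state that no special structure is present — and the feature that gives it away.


Method: integration by parts — differentiate 2*φ**2 + φ - 2, integrate cos(2*φ): each pass lowers the polynomial degree, so parts terminates.


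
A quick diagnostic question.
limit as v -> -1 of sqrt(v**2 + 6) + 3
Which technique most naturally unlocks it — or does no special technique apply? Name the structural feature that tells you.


Diagnosis: no special technique — the function is continuous at -1; evaluation is itself the limit, no machinery required.


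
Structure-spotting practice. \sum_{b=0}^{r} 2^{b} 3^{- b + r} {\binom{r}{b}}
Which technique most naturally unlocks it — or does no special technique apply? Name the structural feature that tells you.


Verdict: the binomial theorem — binomial coefficients against complementary powers of 2 and 3: recognize the binomial expansion and resum.


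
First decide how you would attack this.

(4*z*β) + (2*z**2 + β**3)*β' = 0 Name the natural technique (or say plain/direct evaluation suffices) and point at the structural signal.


Technique: the exact-equation method — the compatibility test passes: the β-derivative of 4*z*β matches the z-derivative of 2*z**2 + β**3, so integrate a potential.


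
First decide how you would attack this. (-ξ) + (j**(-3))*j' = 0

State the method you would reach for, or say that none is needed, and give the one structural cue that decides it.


Technique: separation of variables — all dependence on the two variables factors apart, the defining separable shape. One could also solve this as an exact equation; with each coefficient in its own variable, separating is the same work with fewer steps.


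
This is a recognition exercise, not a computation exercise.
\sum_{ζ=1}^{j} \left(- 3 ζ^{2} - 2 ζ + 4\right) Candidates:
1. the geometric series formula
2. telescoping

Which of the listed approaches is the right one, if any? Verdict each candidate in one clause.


Method: no special technique — nothing telescopes and nothing is geometric; polynomial terms in ζ sum term by term.
- the geometric series formula — the term-to-term ratio drifts with the index — the one thing the geometric formula cannot absorb.
- telescoping: the summand is not presented as a shifted difference — a telescoping rewrite may exist, but the displayed structure does not offer one.


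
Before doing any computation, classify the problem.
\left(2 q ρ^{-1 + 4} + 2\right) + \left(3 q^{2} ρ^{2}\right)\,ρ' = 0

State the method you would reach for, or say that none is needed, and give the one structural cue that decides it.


Best approach: the exact-equation method — because the two cross partials coincide, the form is conservative as written — recover its potential in (q, ρ).


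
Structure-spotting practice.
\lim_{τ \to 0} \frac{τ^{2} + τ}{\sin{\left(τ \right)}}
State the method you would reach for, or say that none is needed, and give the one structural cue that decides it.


Diagnosis: l'Hôpital's rule (0/0) — numerator and denominator both vanish at 0 — a genuine 0/0 form, which is exactly when l'Hôpital applies. Known elementary limits would finish this too — the rule just bypasses the case analysis.


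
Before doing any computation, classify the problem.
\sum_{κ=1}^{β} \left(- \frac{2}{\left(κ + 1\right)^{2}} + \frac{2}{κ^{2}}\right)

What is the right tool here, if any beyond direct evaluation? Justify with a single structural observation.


Technique: telescoping — the generic term is a one-step difference of \frac{2}{κ^{2}}, so partial sums shortcut to endpoint evaluation.


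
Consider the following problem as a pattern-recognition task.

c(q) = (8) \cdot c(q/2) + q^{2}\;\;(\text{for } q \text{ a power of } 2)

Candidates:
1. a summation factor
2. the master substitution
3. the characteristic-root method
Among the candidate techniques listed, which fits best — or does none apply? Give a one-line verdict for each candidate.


Technique: the master substitution — treat m = log base 2 of q as the new clock: one recursion step advances m by one while q scales by 2.
- a summation factor — the recursion divides its index rather than shifting it — there is no previous-term chain for a summation factor to telescope.
- the master substitution: applicable, and directly so.
- the characteristic-root method: the recursion divides its index rather than shifting it — outside the constant-shift family the root method covers.


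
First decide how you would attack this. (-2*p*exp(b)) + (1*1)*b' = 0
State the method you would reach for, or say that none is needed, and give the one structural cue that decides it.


Technique: separation of variables — one side of the product carries the independent variable, the other the unknown — the textbook separation shape.


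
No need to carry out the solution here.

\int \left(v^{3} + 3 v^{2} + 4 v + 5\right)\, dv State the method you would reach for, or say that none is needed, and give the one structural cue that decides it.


Verdict: no special technique — a term-by-term power-rule job in v; no substitution or rearrangement earns its keep here.


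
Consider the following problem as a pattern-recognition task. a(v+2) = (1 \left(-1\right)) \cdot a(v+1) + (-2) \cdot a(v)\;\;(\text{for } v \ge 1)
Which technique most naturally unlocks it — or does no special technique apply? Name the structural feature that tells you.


Diagnosis: the characteristic-root method — constant coefficients and linearity mean the ansatz r^v reduces it to solving the characteristic polynomial.


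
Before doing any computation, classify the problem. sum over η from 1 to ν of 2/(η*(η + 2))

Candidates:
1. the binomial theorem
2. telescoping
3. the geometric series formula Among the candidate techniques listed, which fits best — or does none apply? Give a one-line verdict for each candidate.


Verdict: telescoping — rewrite 2/(η*(η + 2)) as simple fractions and successive terms eat each other — only the edges survive.
- the binomial theorem: no binomial coefficients pair with matched powers.
- telescoping: applies; the problem has the shape this method handles.
- the geometric series formula — dividing successive terms gives an index-dependent quantity, not a constant.


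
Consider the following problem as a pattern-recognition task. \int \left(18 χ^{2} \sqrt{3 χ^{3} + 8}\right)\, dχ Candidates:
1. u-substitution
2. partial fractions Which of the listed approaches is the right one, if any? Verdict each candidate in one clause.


Verdict: u-substitution — viewed as a product, the integrand is a composition evaluated at 3 χ^{3} + 8 times (a constant multiple of) that inner expression's derivative, so u = 3 χ^{3} + 8 makes it elementary.
- u-substitution: applicable, and directly so.
- partial fractions — there is no rational-function structure to decompose.


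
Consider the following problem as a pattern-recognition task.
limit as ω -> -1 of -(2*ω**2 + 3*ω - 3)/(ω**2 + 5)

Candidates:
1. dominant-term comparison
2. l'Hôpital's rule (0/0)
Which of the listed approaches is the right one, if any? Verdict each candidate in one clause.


Verdict: no special technique — the function is continuous at -1; evaluation is itself the limit, no machinery required.
- dominant-term comparison: this limit is not decided by comparing leading-term growth at infinity.
- l'Hôpital's rule (0/0) — substituting the point produces a determinate value, not a 0 over 0 clash.


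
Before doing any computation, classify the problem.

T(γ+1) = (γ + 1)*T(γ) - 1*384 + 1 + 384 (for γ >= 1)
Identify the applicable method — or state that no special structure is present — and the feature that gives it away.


Best approach: a summation factor — first-order linear but the coefficient γ + 1 moves with the index — divide by the cumulative product and telescope.


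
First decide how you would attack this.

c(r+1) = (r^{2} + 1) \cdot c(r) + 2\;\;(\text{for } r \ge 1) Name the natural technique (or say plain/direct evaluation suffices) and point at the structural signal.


Verdict: a summation factor — first-order, linear, moving coefficient r^{2} + 1: the discrete analogue of an integrating factor handles it.


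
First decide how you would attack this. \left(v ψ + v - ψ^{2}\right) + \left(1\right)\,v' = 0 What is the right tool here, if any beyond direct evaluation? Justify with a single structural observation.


Diagnosis: a linear integrating factor — linear in the unknown with genuine forcing: multiply through by the exponential of the integrated coefficient and the left side closes into one derivative.


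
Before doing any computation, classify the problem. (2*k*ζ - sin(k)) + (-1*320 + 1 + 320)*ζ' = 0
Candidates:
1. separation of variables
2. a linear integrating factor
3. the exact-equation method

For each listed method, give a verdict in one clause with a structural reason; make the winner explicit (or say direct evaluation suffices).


Verdict: a linear integrating factor — the equation is linear in ζ with coefficient 2*k; multiplying by the integrating factor exp(∫2*k) makes the left side a perfect derivative.
- separation of variables: no algebra isolates the independent variable on one side and the unknown on the other.
- a linear integrating factor: applicable, and directly so.
- the exact-equation method: the cross partial derivatives disagree, so no single potential exists.


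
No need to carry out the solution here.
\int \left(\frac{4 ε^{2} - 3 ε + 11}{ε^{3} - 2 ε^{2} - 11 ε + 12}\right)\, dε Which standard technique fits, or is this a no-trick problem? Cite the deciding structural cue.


Best approach: partial fractions — ε^{3} - 2 ε^{2} - 11 ε + 12 splits into linear pieces, so the quotient is a sum of simple fractions — decompose before integrating.


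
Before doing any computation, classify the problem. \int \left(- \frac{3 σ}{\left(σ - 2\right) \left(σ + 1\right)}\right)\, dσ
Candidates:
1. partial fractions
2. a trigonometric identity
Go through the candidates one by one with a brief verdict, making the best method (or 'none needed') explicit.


Diagnosis: partial fractions — a proper rational integrand whose denominator splits into simpler factors — decompose into partial fractions first.
- partial fractions — applicable, and directly so.
- a trigonometric identity — with no trigonometric functions present, identity rewriting has no target.


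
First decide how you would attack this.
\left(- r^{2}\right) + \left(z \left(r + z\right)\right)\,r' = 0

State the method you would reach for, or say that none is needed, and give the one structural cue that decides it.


Verdict: the homogeneous substitution — scaling z and r together leaves the slope fixed — it depends only on r/z, so substitute the ratio. A Bernoulli-style rewrite — possibly after exchanging which variable is treated as dependent — would work as well; the homogeneous substitution is the more immediate reading here.


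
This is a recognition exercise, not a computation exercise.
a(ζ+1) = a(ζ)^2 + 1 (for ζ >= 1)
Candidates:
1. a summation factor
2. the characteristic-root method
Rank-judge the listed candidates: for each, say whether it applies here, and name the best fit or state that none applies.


Best approach: no special technique — once the recursion is nonlinear, characteristic roots, master substitutions, and summation factors are all off the table.
- a summation factor — no summation factor applies — the rule is not linear in the sequence values.
- the characteristic-root method: nonlinearity rules out exponential-mode superposition from the start.


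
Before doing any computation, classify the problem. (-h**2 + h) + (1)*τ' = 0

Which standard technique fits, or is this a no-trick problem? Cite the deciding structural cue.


Verdict: no special technique — the slope is a pure function of h; integrate both sides and be done.


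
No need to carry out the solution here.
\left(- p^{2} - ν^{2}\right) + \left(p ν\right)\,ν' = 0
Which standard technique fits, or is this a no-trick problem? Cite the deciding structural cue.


Verdict: the homogeneous substitution — scaling p and ν together leaves the slope fixed — it depends only on ν/p, so substitute the ratio. A Bernoulli substitution is a fair alternative on this equation directly; the homogeneous reading takes it as given.


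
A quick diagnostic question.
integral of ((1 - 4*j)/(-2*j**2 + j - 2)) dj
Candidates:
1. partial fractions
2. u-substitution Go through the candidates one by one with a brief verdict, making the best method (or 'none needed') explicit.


Technique: u-substitution — set u = -2*j**2 + j - 2: a constant multiple of its derivative, namely 1 - 4*j, is present as a factor once the integrand is collected, so the du is sitting there waiting.
- partial fractions: proper and rational, yes, but the denominator has no factorization over the rationals to exploit.
- u-substitution — applicable, and directly so.


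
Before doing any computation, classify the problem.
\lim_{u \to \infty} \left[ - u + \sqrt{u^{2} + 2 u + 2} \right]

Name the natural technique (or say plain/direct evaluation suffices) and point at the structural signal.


Technique: conjugate multiplication — both pieces blow up but their difference is finite; the conjugate trick rationalizes \sqrt{u^{2} + 2 u + 2} - u.


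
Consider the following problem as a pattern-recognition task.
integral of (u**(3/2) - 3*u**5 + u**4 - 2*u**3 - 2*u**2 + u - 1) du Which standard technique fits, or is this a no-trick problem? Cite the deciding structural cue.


Best approach: no special technique — a term-by-term power-rule job in u; no substitution or rearrangement earns its keep here.


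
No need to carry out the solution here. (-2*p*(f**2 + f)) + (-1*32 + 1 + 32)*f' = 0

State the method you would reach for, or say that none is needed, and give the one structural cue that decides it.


Verdict: separation of variables — separating collects all f-dependence with the derivative and leaves all p-dependence opposite: variables separate. One could also recast this in Bernoulli form; separating variables is the more immediate reading.


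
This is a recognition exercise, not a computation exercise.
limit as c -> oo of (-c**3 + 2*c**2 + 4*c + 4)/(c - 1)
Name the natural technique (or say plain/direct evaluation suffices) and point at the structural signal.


Best approach: dominant-term comparison — divide by the highest power of c present: lower-order terms vanish and the dominant ratio remains. l'Hôpital's at-infinity variant applies to the expression viewed as a single quotient; the leading-term comparison is the direct route.


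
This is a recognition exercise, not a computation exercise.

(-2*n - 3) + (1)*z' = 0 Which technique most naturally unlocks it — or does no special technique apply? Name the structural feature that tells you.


Technique: no special technique — solved for the derivative, z never appears on the right — this is a direct integration in n, not a differential-equations problem at heart.


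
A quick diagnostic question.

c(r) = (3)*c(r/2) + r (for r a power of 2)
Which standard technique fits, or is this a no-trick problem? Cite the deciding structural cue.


Best approach: the master substitution — treat m = log base 2 of r as the new clock: one recursion step advances m by one while r scales by 2.


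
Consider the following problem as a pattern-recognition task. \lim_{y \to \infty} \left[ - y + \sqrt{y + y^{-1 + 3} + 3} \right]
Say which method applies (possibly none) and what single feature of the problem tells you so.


Diagnosis: conjugate multiplication — neither \sqrt{y + y^{-1 + 3} + 3} nor y converges alone, so rewrite their difference as a conjugate-rationalized quotient first.


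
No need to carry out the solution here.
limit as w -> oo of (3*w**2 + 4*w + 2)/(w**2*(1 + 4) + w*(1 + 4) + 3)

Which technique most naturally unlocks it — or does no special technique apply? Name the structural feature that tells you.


Diagnosis: dominant-term comparison — growth-rate triage: the leading powers of w decide the limit, everything else is noise. Differentiating the expression as a single quotient would eventually settle it as well; matching dominant growth settles it immediately.


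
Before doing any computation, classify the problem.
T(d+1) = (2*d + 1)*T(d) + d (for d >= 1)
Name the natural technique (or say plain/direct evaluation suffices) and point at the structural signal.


Method: a summation factor — normalize by the running product of 2*d + 1: the left side becomes a difference, and differences sum.


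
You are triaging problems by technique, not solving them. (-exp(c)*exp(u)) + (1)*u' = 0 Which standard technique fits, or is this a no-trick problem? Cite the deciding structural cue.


Diagnosis: separation of variables — separating collects all u-dependence with the derivative and leaves all c-dependence opposite: variables separate.


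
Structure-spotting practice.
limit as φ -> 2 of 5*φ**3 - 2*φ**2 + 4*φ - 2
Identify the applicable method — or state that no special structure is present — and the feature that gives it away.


Method: no special technique — the function is continuous at 2; evaluation is itself the limit, no machinery required.


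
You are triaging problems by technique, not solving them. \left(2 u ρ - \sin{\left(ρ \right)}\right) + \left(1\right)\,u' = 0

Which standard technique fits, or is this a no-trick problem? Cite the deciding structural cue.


Verdict: a linear integrating factor — linear in the unknown with genuine forcing: multiply through by the exponential of the integrated coefficient and the left side closes into one derivative.


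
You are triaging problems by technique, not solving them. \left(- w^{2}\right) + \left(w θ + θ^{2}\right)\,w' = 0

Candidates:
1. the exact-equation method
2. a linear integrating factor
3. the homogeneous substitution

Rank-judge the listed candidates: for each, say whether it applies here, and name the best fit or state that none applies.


Diagnosis: the homogeneous substitution — the slope's numerator and denominator share total degree; set v = w/θ and the equation drops to separable form. A Bernoulli substitution after rearrangement (possibly exchanging dependent and independent variable) is a fair alternative; the homogeneous route works on the equation as it stands.
- the exact-equation method: the mixed partial derivatives differ, so the left side is not a total differential.
- a linear integrating factor: a nonlinear term in the unknown puts this outside the integrating-factor template.
- the homogeneous substitution — a fit — the right tool for this form.


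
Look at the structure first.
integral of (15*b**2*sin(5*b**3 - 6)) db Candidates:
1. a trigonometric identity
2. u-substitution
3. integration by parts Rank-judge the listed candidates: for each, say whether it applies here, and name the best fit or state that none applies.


Technique: u-substitution — the only nontrivial dependence routes through 5*b**3 - 6, whose derivative supplies the leftover factor up to a constant multiple — u = 5*b**3 - 6 flattens it.
- a trigonometric identity — neither the even-power reduction nor the product-to-sum identity applies to this structure.
- u-substitution — applicable, and directly so.
- integration by parts: a polynomial factor is present, but its partner is not an exp, sine, or cosine of a degree-1 argument, nor a logarithm.


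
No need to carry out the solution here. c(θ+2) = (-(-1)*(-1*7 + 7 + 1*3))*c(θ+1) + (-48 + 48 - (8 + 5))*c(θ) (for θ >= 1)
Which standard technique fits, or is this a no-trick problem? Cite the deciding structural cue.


Diagnosis: the characteristic-root method — constant coefficients and linearity mean the ansatz r^θ reduces it to solving the characteristic polynomial.


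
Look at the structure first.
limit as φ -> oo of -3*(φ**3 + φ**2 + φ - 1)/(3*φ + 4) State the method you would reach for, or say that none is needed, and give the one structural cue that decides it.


Best approach: dominant-term comparison — growth-rate triage: the leading powers of φ decide the limit, everything else is noise. Viewed as a single quotient this is an ∞/∞ form — an at-infinity application of l'Hôpital's rule would also resolve it; comparing leading growth reads the answer without differentiating.


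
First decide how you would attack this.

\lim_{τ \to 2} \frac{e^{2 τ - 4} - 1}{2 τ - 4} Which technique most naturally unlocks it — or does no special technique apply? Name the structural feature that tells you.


Technique: l'Hôpital's rule (0/0) — both numerator and denominator vanish at 2: the genuine 0/0 indeterminate that l'Hôpital exists for. Expanding numerator and denominator to first order gives the same value — the rule automates exactly that.


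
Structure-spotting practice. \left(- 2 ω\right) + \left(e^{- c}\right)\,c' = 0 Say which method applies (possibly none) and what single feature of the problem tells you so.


Best approach: separation of variables — all dependence on the two variables factors apart, the defining separable shape. The cross-partial test also passes here (vacuously, each side single-variable); the potential-function route would work, separation is simply more immediate.


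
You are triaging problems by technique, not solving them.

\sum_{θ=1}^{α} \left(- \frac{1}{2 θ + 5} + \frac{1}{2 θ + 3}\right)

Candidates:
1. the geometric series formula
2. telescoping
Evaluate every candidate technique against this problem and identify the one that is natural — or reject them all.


Method: telescoping — the summand is built as \frac{1}{2 θ + 3} minus its own successor — adjacent terms annihilate down the line.
- the geometric series formula — dividing successive terms gives an index-dependent quantity, not a constant.
- telescoping: yes, a natural case for it.


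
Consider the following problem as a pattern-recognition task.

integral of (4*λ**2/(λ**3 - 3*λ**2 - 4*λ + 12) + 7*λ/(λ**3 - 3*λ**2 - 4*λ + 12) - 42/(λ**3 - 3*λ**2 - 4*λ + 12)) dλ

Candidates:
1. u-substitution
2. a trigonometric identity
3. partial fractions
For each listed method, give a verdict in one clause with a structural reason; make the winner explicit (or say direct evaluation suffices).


Technique: partial fractions — the integrand is a proper rational function and its denominator λ**3 - 3*λ**2 - 4*λ + 12 factors into distinct pieces, so it splits into simple fractions.
- u-substitution — no subexpression of the integrand pairs with its own derivative as a factor — individual terms may offer their own substitutions, but any change of variable covering the whole integral would have to be constructed from outside the expression.
- a trigonometric identity: no sine or cosine appears, so there is nothing for a trigonometric identity to act on.
- partial fractions: applicable, and directly so.


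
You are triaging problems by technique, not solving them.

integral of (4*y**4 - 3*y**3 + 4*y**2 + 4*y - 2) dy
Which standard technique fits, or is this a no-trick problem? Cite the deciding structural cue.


Best approach: no special technique — scan for structure and find none: constant multiples of powers of y, integrate directly.


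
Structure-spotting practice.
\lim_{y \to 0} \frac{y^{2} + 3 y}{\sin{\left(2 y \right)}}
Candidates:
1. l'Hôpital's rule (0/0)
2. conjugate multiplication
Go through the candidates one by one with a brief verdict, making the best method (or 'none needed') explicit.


Best approach: l'Hôpital's rule (0/0) — both numerator and denominator vanish at 0: the genuine 0/0 indeterminate that l'Hôpital exists for. Known elementary limits would finish this too — the rule just bypasses the case analysis.
- l'Hôpital's rule (0/0) — applies; the problem has the shape this method handles.
- conjugate multiplication: there is no infinity-minus-infinity radical difference to rationalize.


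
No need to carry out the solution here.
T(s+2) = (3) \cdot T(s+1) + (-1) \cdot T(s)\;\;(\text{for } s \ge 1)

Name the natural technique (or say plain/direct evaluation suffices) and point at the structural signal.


Best approach: the characteristic-root method — the recurrence treats every index alike (constant coefficients, no forcing) — precisely the regime where r^s trials close it.


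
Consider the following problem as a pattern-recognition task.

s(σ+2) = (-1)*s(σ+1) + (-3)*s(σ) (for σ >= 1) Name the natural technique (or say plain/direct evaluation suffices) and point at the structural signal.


Method: the characteristic-root method — because shifting σ leaves the equation's coefficients unchanged, exponential trials reduce it to algebra.


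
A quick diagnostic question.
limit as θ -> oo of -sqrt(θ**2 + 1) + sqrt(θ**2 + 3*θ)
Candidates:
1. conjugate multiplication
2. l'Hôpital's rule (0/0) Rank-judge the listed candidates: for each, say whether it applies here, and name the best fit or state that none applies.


Diagnosis: conjugate multiplication — infinity minus infinity with a radical in play — multiply by the conjugate so the divergences of sqrt(θ**2 + 3*θ) and sqrt(θ**2 + 1) annihilate.
- conjugate multiplication: yes — fits the structure here.
- l'Hôpital's rule (0/0): no quotient structure at all: the clash is ∞ minus ∞, which rationalizing converts into a tractable ratio.


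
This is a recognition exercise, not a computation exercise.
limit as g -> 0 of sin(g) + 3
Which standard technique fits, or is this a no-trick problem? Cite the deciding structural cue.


Diagnosis: no special technique — nothing blocks direct substitution at 0: plug in and finish.


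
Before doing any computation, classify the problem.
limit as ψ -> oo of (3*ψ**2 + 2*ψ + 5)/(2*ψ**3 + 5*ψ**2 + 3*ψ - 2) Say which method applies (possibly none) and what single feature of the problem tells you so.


Best approach: dominant-term comparison — divide through by the highest power of ψ; every lower-order term dies and the dominant terms decide the limit. Differentiating the expression as a single quotient would eventually settle it as well; matching dominant growth settles it immediately.


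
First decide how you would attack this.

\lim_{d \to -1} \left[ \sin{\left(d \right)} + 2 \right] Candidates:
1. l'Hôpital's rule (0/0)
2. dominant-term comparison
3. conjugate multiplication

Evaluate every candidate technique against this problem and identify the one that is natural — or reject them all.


Method: no special technique — no zero denominators, no indeterminate clash at -1 — substitute and read off the value.
- l'Hôpital's rule (0/0) — substituting the point produces a determinate value, not a 0 over 0 clash.
- dominant-term comparison — this limit is not decided by comparing leading-term growth at infinity.
- conjugate multiplication — there are no radicals in tension whose conjugate would simplify matters.


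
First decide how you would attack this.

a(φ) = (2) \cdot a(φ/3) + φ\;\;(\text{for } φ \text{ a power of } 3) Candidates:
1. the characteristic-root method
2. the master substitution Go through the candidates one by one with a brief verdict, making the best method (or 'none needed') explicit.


Technique: the master substitution — treat m = log base 3 of φ as the new clock: one recursion step advances m by one while φ scales by 3.
- the characteristic-root method: a divided-index call is not the fixed-shift linear shape that characteristic roots solve.
- the master substitution: applicable, and directly so.
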